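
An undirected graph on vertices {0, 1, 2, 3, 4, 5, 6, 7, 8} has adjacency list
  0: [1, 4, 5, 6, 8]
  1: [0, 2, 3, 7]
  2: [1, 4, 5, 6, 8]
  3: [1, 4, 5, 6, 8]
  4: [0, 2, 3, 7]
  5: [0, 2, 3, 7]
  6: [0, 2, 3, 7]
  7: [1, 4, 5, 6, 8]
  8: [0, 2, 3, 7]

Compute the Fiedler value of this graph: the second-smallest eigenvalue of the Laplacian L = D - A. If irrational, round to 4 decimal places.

4

With the vertex order [0, 1, 2, 3, 4, 5, 6, 7, 8], the degrees are [5, 4, 5, 5, 4, 4, 4, 5, 4], giving D = diag(5, 4, 5, 5, 4, 4, 4, 5, 4) and L = D - A. The sorted Laplacian eigenvalues are [0, 4, 4, 4, 4, 5, 5, 5, 9]; the algebraic connectivity is the second entry, 4. The eigenvalues sum to 40, which equals trace(L) = 2|E|.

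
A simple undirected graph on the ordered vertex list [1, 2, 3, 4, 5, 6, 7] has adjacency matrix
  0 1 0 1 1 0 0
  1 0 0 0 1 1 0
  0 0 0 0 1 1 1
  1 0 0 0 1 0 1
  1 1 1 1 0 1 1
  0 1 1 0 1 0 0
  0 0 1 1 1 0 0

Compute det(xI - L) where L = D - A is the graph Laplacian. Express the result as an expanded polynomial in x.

With the vertex order [1, 2, 3, 4, 5, 6, 7], the degrees are [3, 3, 3, 3, 6, 3, 3], giving D = diag(3, 3, 3, 3, 6, 3, 3) and L = D - A. The eigenvalues of L are [0, 2, 2, 4, 4, 5, 7]; the characteristic polynomial is the product of (x - lambda_i), which multiplies out to x^7 - 24x^6 + 231x^5 - 1140x^4 + 3036x^3 - 4128x^2 + 2240x. The coefficient of x^6 equals -trace(L) = -24, matching the sum of degrees. The eigenvalues sum to 24, which equals trace(L) = 2|E|.

x^7 - 24x^6 + 231x^5 - 1140x^4 + 3036x^3 - 4128x^2 + 2240x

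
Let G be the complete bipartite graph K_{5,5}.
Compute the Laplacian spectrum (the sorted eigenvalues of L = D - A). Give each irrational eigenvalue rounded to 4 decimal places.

[0, 5, 5, 5, 5, 5, 5, 5, 5, 10]

The graph has 10 vertices and degree multiset [5, 5, 5, 5, 5, 5, 5, 5, 5, 5]; D is the diagonal matrix of degrees and L = D - A. The multiplicity of 0 as a Laplacian eigenvalue equals the number of connected components. The eigenvalues sum to 50, which equals trace(L) = 2|E|.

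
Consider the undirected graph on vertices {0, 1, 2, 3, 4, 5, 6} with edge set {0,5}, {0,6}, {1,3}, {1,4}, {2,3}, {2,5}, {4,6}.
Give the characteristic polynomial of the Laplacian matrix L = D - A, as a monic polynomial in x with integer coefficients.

x^7 - 14x^6 + 77x^5 - 210x^4 + 294x^3 - 196x^2 + 49x

Each diagonal entry of L is the vertex degree and each off-diagonal entry is -1 where an edge is present, 0 otherwise; in the order [0, 1, 2, 3, 4, 5, 6] the diagonal is [2, 2, 2, 2, 2, 2, 2]. Computing det(xI - L) by cofactor expansion (or equivalently via sum-over-permutations) gives x^7 - 14x^6 + 77x^5 - 210x^4 + 294x^3 - 196x^2 + 49x. Since p(0) = det(-L) = 0, x divides p(x). The eigenvalues sum to 14, which equals trace(L) = 2|E|. By the matrix-tree theorem the graph has (1/7) * product of the nonzero eigenvalues = 7 spanning trees.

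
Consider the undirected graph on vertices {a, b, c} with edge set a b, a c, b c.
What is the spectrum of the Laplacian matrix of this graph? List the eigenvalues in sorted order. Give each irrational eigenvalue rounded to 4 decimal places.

With the vertex order [a, b, c], the degrees are [2, 2, 2], giving D = diag(2, 2, 2) and L = D - A. Diagonalising L (or applying a numerical eigensolver to the 3x3 matrix) gives the spectrum above. The single zero eigenvalue shows the graph is connected. There is one zero in the spectrum, matching the 1 component. By the matrix-tree theorem the graph has (1/3) * product of the nonzero eigenvalues = 3 spanning trees.

[0, 3, 3]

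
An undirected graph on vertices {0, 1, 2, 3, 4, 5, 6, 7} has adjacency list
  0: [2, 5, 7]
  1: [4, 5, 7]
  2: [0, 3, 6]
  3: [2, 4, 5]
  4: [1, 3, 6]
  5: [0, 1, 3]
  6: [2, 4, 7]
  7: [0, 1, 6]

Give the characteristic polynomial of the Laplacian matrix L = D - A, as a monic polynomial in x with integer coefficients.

Reading degrees in the order [0, 1, 2, 3, 4, 5, 6, 7] gives [3, 3, 3, 3, 3, 3, 3, 3]; set D = diag(3, 3, 3, 3, 3, 3, 3, 3) and form L = D - A. L has integer entries, so p(x) = det(xI - L) has integer coefficients. Expanding the determinant yields x^8 - 24x^7 + 240x^6 - 1296x^5 + 4080x^4 - 7488x^3 + 7424x^2 - 3072x. The constant term is 0 because L is singular (the all-ones vector lies in its kernel). The eigenvalues sum to 24, which equals trace(L) = 2|E|.

x^8 - 24x^7 + 240x^6 - 1296x^5 + 4080x^4 - 7488x^3 + 7424x^2 - 3072x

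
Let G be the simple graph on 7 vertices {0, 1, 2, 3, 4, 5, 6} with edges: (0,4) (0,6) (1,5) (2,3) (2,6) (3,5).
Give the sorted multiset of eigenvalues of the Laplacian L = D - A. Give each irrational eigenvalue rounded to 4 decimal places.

[0, 0.1981, 0.7530, 1.5550, 2.4450, 3.2470, 3.8019]

Each diagonal entry of L is the vertex degree and each off-diagonal entry is -1 where an edge is present, 0 otherwise; in the order [0, 1, 2, 3, 4, 5, 6] the diagonal is [2, 1, 2, 2, 1, 2, 2]. The multiplicity of 0 as a Laplacian eigenvalue equals the number of connected components. By the matrix-tree theorem the graph has (1/7) * product of the nonzero eigenvalues = 1 spanning tree. The largest eigenvalue, 3.8019, is at most the vertex count 7.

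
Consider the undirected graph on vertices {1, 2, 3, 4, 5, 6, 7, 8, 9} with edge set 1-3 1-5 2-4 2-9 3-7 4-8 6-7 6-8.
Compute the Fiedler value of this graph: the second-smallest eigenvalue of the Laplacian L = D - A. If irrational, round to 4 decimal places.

0.1206

Each diagonal entry of L is the vertex degree and each off-diagonal entry is -1 where an edge is present, 0 otherwise; in the order [1, 2, 3, 4, 5, 6, 7, 8, 9] the diagonal is [2, 2, 2, 2, 1, 2, 2, 2, 1]. The sorted Laplacian eigenvalues are [0, 0.1206, 0.4679, 1, 1.6527, 2.3473, 3, 3.5321, 3.8794]; the algebraic connectivity is the second entry, 0.1206. The largest eigenvalue, 3.8794, is at most the vertex count 9.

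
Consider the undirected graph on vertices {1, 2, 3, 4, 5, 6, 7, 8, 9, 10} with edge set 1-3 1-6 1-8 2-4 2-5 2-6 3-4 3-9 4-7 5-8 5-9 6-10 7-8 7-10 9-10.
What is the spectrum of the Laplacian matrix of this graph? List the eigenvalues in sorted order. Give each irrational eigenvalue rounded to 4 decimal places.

Each diagonal entry of L is the vertex degree and each off-diagonal entry is -1 where an edge is present, 0 otherwise; in the order [1, 2, 3, 4, 5, 6, 7, 8, 9, 10] the diagonal is [3, 3, 3, 3, 3, 3, 3, 3, 3, 3]. The multiplicity of 0 as a Laplacian eigenvalue equals the number of connected components. The single zero eigenvalue shows the graph is connected.

[0, 2, 2, 2, 2, 2, 5, 5, 5, 5]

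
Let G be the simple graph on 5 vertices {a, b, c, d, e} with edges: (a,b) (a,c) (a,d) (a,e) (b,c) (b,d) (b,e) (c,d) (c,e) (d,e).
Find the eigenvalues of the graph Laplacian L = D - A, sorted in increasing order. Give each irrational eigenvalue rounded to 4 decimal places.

[0, 5, 5, 5, 5]

Reading degrees in the order [a, b, c, d, e] gives [4, 4, 4, 4, 4]; set D = diag(4, 4, 4, 4, 4) and form L = D - A. L is symmetric positive semidefinite, so every eigenvalue is real and nonnegative. By the matrix-tree theorem the graph has (1/5) * product of the nonzero eigenvalues = 125 spanning trees. There is one zero in the spectrum, matching the 1 component.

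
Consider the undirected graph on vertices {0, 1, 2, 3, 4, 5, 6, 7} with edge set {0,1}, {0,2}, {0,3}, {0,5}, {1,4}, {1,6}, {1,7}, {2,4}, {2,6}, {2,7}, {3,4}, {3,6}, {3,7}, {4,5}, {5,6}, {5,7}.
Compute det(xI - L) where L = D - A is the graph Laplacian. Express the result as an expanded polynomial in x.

With the vertex order [0, 1, 2, 3, 4, 5, 6, 7], the degrees are [4, 4, 4, 4, 4, 4, 4, 4], giving D = diag(4, 4, 4, 4, 4, 4, 4, 4) and L = D - A. The eigenvalues of L are [0, 4, 4, 4, 4, 4, 4, 8]; the characteristic polynomial is the product of (x - lambda_i), which multiplies out to x^8 - 32x^7 + 432x^6 - 3200x^5 + 14080x^4 - 36864x^3 + 53248x^2 - 32768x. The constant term is 0 because L is singular (the all-ones vector lies in its kernel).

x^8 - 32x^7 + 432x^6 - 3200x^5 + 14080x^4 - 36864x^3 + 53248x^2 - 32768x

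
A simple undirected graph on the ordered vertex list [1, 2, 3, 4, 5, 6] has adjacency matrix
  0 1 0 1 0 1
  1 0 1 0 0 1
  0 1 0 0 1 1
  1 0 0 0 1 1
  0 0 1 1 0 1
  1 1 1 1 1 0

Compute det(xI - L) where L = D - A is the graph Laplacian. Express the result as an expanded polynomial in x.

x^6 - 20x^5 + 155x^4 - 580x^3 + 1045x^2 - 726x

Reading degrees in the order [1, 2, 3, 4, 5, 6] gives [3, 3, 3, 3, 3, 5]; set D = diag(3, 3, 3, 3, 3, 5) and form L = D - A. L has integer entries, so p(x) = det(xI - L) has integer coefficients. Expanding the determinant yields x^6 - 20x^5 + 155x^4 - 580x^3 + 1045x^2 - 726x. Since p(0) = det(-L) = 0, x divides p(x). The largest eigenvalue, 6, is at most the vertex count 6.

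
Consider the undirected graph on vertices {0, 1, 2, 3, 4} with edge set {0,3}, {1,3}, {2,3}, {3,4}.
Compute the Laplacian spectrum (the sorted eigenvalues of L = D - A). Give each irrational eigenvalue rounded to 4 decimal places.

[0, 1, 1, 1, 5]

Each diagonal entry of L is the vertex degree and each off-diagonal entry is -1 where an edge is present, 0 otherwise; in the order [0, 1, 2, 3, 4] the diagonal is [1, 1, 1, 4, 1]. Diagonalising L (or applying a numerical eigensolver to the 5x5 matrix) gives the spectrum above. There is one zero in the spectrum, matching the 1 component.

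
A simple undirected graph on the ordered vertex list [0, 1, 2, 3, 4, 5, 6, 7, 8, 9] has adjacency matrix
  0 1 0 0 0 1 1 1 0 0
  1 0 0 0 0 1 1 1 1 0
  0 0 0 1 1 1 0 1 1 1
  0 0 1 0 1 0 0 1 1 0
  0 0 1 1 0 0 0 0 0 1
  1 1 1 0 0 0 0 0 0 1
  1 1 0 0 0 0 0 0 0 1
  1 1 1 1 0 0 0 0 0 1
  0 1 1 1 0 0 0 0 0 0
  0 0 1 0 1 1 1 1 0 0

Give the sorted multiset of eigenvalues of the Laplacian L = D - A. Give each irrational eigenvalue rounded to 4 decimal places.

[0, 1.6679, 2.5709, 3.3634, 4.0667, 4.5785, 5.2274, 5.7663, 6.9874, 7.7715]

With the vertex order [0, 1, 2, 3, 4, 5, 6, 7, 8, 9], the degrees are [4, 5, 6, 4, 3, 4, 3, 5, 3, 5], giving D = diag(4, 5, 6, 4, 3, 4, 3, 5, 3, 5) and L = D - A. L is symmetric positive semidefinite, so every eigenvalue is real and nonnegative. The single zero eigenvalue shows the graph is connected. The largest eigenvalue, 7.7715, is at most the vertex count 10. There is one zero in the spectrum, matching the 1 component.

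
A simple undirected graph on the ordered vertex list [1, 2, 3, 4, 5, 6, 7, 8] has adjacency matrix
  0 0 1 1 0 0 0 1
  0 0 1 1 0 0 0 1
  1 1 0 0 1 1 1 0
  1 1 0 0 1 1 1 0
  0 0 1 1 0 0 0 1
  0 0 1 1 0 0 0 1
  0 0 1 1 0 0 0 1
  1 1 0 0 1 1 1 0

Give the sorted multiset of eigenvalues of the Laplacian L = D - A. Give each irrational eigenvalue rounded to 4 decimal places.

[0, 3, 3, 3, 3, 5, 5, 8]

Reading degrees in the order [1, 2, 3, 4, 5, 6, 7, 8] gives [3, 3, 5, 5, 3, 3, 3, 5]; set D = diag(3, 3, 5, 5, 3, 3, 3, 5) and form L = D - A. Since every row of L sums to 0, the all-ones vector is in the kernel and 0 is an eigenvalue. The single zero eigenvalue shows the graph is connected.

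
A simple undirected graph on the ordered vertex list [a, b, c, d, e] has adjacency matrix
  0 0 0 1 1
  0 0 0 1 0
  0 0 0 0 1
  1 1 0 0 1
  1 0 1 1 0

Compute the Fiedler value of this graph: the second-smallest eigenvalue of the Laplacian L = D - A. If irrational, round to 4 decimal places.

0.6972

Reading degrees in the order [a, b, c, d, e] gives [2, 1, 1, 3, 3]; set D = diag(2, 1, 1, 3, 3) and form L = D - A. The sorted Laplacian eigenvalues are [0, 0.6972, 1.3820, 3.6180, 4.3028]; the algebraic connectivity is the second entry, 0.6972. The largest eigenvalue, 4.3028, is at most the vertex count 5.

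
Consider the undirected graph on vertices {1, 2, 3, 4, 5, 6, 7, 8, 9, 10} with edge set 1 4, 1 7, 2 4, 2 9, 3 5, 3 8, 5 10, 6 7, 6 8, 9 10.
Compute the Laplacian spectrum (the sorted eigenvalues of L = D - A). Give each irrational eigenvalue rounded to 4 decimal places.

[0, 0.3820, 0.3820, 1.3820, 1.3820, 2.6180, 2.6180, 3.6180, 3.6180, 4]

Each diagonal entry of L is the vertex degree and each off-diagonal entry is -1 where an edge is present, 0 otherwise; in the order [1, 2, 3, 4, 5, 6, 7, 8, 9, 10] the diagonal is [2, 2, 2, 2, 2, 2, 2, 2, 2, 2]. Diagonalising L (or applying a numerical eigensolver to the 10x10 matrix) gives the spectrum above.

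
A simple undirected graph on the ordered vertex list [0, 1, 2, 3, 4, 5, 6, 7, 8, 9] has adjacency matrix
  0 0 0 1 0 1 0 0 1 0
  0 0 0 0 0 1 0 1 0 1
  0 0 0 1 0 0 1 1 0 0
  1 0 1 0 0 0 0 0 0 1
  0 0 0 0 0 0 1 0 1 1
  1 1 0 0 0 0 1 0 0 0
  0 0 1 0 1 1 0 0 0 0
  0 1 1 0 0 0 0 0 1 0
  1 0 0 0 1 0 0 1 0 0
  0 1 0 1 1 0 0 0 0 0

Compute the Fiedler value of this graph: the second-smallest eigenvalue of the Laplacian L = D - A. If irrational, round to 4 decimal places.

Each diagonal entry of L is the vertex degree and each off-diagonal entry is -1 where an edge is present, 0 otherwise; in the order [0, 1, 2, 3, 4, 5, 6, 7, 8, 9] the diagonal is [3, 3, 3, 3, 3, 3, 3, 3, 3, 3]. Computing the eigenvalues of L and sorting gives [0, 2, 2, 2, 2, 2, 5, 5, 5, 5]. The Fiedler value lambda_2 = 2 is strictly positive, so the graph is connected. By the matrix-tree theorem the graph has (1/10) * product of the nonzero eigenvalues = 2000 spanning trees.

2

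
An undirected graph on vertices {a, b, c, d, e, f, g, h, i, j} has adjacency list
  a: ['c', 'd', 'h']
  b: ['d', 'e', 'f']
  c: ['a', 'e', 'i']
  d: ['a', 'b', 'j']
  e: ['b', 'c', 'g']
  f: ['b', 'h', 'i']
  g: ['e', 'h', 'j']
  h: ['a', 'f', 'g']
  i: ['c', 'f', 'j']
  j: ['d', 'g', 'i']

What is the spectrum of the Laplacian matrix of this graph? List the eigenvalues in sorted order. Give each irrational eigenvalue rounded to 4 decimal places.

[0, 2, 2, 2, 2, 2, 5, 5, 5, 5]

Reading degrees in the order [a, b, c, d, e, f, g, h, i, j] gives [3, 3, 3, 3, 3, 3, 3, 3, 3, 3]; set D = diag(3, 3, 3, 3, 3, 3, 3, 3, 3, 3) and form L = D - A. The multiplicity of 0 as a Laplacian eigenvalue equals the number of connected components. The largest eigenvalue, 5, is at most the vertex count 10.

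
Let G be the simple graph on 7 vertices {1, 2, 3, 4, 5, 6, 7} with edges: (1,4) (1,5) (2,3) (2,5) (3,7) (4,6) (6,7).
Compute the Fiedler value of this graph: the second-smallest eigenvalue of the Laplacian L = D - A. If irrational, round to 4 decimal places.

Reading degrees in the order [1, 2, 3, 4, 5, 6, 7] gives [2, 2, 2, 2, 2, 2, 2]; set D = diag(2, 2, 2, 2, 2, 2, 2) and form L = D - A. The sorted Laplacian eigenvalues are [0, 0.7530, 0.7530, 2.4450, 2.4450, 3.8019, 3.8019]; the algebraic connectivity is the second entry, 0.7530. The largest eigenvalue, 3.8019, is at most the vertex count 7.

0.7530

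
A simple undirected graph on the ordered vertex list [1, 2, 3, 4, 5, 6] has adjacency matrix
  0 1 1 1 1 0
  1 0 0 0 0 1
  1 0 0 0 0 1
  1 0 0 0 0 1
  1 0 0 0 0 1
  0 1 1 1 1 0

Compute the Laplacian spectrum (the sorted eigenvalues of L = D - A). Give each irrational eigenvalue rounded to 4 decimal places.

Reading degrees in the order [1, 2, 3, 4, 5, 6] gives [4, 2, 2, 2, 2, 4]; set D = diag(4, 2, 2, 2, 2, 4) and form L = D - A. Diagonalising L (or applying a numerical eigensolver to the 6x6 matrix) gives the spectrum above. The single zero eigenvalue shows the graph is connected.

[0, 2, 2, 2, 4, 6]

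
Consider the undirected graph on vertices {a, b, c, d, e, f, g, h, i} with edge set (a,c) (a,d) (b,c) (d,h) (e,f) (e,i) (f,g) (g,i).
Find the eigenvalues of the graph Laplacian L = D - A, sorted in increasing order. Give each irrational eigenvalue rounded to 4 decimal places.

With the vertex order [a, b, c, d, e, f, g, h, i], the degrees are [2, 1, 2, 2, 2, 2, 2, 1, 2], giving D = diag(2, 1, 2, 2, 2, 2, 2, 1, 2) and L = D - A. Diagonalising L (or applying a numerical eigensolver to the 9x9 matrix) gives the spectrum above. The 2 zero eigenvalues correspond to the 2 connected components. The eigenvalues sum to 16, which equals trace(L) = 2|E|. There are 2 zeros in the spectrum, matching the 2 components.

[0, 0, 0.3820, 1.3820, 2, 2, 2.6180, 3.6180, 4]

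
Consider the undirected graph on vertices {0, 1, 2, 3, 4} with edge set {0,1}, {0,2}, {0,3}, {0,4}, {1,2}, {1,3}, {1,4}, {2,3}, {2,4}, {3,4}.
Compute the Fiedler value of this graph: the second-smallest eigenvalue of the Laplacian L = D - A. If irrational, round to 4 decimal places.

Each diagonal entry of L is the vertex degree and each off-diagonal entry is -1 where an edge is present, 0 otherwise; in the order [0, 1, 2, 3, 4] the diagonal is [4, 4, 4, 4, 4]. The sorted Laplacian eigenvalues are [0, 5, 5, 5, 5]; the algebraic connectivity is the second entry, 5. By the matrix-tree theorem the graph has (1/5) * product of the nonzero eigenvalues = 125 spanning trees.

5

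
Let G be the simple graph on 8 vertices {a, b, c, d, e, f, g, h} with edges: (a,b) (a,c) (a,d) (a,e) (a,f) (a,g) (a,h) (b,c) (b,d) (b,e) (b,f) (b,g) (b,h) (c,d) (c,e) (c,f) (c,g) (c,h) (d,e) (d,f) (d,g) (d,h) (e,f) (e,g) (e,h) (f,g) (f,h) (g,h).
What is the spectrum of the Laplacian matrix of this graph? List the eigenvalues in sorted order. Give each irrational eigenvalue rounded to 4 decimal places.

[0, 8, 8, 8, 8, 8, 8, 8]

Reading degrees in the order [a, b, c, d, e, f, g, h] gives [7, 7, 7, 7, 7, 7, 7, 7]; set D = diag(7, 7, 7, 7, 7, 7, 7, 7) and form L = D - A. The multiplicity of 0 as a Laplacian eigenvalue equals the number of connected components. There is one zero in the spectrum, matching the 1 component.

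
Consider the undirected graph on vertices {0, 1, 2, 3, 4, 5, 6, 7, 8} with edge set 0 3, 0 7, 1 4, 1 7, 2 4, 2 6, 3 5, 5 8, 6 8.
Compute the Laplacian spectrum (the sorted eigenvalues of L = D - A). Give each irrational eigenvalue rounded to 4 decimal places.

[0, 0.4679, 0.4679, 1.6527, 1.6527, 3, 3, 3.8794, 3.8794]

Reading degrees in the order [0, 1, 2, 3, 4, 5, 6, 7, 8] gives [2, 2, 2, 2, 2, 2, 2, 2, 2]; set D = diag(2, 2, 2, 2, 2, 2, 2, 2, 2) and form L = D - A. Diagonalising L (or applying a numerical eigensolver to the 9x9 matrix) gives the spectrum above.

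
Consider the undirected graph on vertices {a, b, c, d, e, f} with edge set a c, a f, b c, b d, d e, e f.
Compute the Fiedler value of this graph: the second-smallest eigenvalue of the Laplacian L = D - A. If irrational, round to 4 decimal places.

Each diagonal entry of L is the vertex degree and each off-diagonal entry is -1 where an edge is present, 0 otherwise; in the order [a, b, c, d, e, f] the diagonal is [2, 2, 2, 2, 2, 2]. Computing the eigenvalues of L and sorting gives [0, 1, 1, 3, 3, 4]. The Fiedler value lambda_2 = 1 is strictly positive, so the graph is connected. There is one zero in the spectrum, matching the 1 component.

1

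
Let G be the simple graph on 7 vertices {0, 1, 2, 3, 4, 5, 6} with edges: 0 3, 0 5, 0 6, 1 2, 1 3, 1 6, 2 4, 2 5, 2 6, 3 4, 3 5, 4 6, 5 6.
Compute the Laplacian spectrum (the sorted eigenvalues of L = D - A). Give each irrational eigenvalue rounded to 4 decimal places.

With the vertex order [0, 1, 2, 3, 4, 5, 6], the degrees are [3, 3, 4, 4, 3, 4, 5], giving D = diag(3, 3, 4, 4, 3, 4, 5) and L = D - A. L is symmetric positive semidefinite, so every eigenvalue is real and nonnegative. The single zero eigenvalue shows the graph is connected. By the matrix-tree theorem the graph has (1/7) * product of the nonzero eigenvalues = 657 spanning trees.

[0, 2.4228, 3, 3.7080, 4.4781, 5.6677, 6.7235]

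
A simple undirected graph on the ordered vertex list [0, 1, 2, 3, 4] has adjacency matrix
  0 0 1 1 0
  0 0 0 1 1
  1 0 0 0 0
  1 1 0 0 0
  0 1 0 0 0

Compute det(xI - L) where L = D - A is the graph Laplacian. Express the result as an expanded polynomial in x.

x^5 - 8x^4 + 21x^3 - 20x^2 + 5x

With the vertex order [0, 1, 2, 3, 4], the degrees are [2, 2, 1, 2, 1], giving D = diag(2, 2, 1, 2, 1) and L = D - A. L has integer entries, so p(x) = det(xI - L) has integer coefficients. Expanding the determinant yields x^5 - 8x^4 + 21x^3 - 20x^2 + 5x. The constant term is 0 because L is singular (the all-ones vector lies in its kernel). By the matrix-tree theorem the graph has (1/5) * product of the nonzero eigenvalues = 1 spanning tree.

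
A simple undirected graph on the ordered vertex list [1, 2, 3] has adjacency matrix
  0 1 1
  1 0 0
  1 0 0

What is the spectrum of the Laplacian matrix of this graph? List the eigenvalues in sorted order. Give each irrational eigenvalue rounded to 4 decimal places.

Reading degrees in the order [1, 2, 3] gives [2, 1, 1]; set D = diag(2, 1, 1) and form L = D - A. L is symmetric positive semidefinite, so every eigenvalue is real and nonnegative. The eigenvalues sum to 4, which equals trace(L) = 2|E|.

[0, 1, 3]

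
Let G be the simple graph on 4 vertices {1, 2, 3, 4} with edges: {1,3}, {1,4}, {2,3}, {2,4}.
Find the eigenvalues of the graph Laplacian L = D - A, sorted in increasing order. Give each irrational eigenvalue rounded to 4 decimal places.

Each diagonal entry of L is the vertex degree and each off-diagonal entry is -1 where an edge is present, 0 otherwise; in the order [1, 2, 3, 4] the diagonal is [2, 2, 2, 2]. L is symmetric positive semidefinite, so every eigenvalue is real and nonnegative. The single zero eigenvalue shows the graph is connected. There is one zero in the spectrum, matching the 1 component.

[0, 2, 2, 4]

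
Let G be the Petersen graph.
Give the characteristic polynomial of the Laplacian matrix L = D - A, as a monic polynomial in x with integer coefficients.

The graph has 10 vertices and degree multiset [3, 3, 3, 3, 3, 3, 3, 3, 3, 3]; D is the diagonal matrix of degrees and L = D - A. Computing det(xI - L) by cofactor expansion (or equivalently via sum-over-permutations) gives x^10 - 30x^9 + 390x^8 - 2880x^7 + 13305x^6 - 39882x^5 + 77640x^4 - 94800x^3 + 66000x^2 - 20000x. The coefficient of x^9 equals -trace(L) = -30, matching the sum of degrees. The eigenvalues sum to 30, which equals trace(L) = 2|E|. By the matrix-tree theorem the graph has (1/10) * product of the nonzero eigenvalues = 2000 spanning trees.

x^10 - 30x^9 + 390x^8 - 2880x^7 + 13305x^6 - 39882x^5 + 77640x^4 - 94800x^3 + 66000x^2 - 20000x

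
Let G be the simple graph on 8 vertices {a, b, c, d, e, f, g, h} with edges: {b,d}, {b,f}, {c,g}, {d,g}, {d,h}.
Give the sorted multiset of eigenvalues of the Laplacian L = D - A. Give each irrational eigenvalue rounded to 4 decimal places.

[0, 0, 0, 0.3820, 0.6972, 2, 2.6180, 4.3028]

Reading degrees in the order [a, b, c, d, e, f, g, h] gives [0, 2, 1, 3, 0, 1, 2, 1]; set D = diag(0, 2, 1, 3, 0, 1, 2, 1) and form L = D - A. Diagonalising L (or applying a numerical eigensolver to the 8x8 matrix) gives the spectrum above. The 3 zero eigenvalues correspond to the 3 connected components. The eigenvalues sum to 10, which equals trace(L) = 2|E|.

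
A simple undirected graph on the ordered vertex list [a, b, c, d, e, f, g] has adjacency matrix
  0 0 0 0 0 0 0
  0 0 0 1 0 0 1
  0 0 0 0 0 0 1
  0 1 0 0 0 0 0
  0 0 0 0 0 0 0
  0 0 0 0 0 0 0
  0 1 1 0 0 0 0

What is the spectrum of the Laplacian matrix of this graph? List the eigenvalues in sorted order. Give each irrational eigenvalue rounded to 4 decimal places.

Each diagonal entry of L is the vertex degree and each off-diagonal entry is -1 where an edge is present, 0 otherwise; in the order [a, b, c, d, e, f, g] the diagonal is [0, 2, 1, 1, 0, 0, 2]. The multiplicity of 0 as a Laplacian eigenvalue equals the number of connected components. The 4 zero eigenvalues correspond to the 4 connected components. There are 4 zeros in the spectrum, matching the 4 components.

[0, 0, 0, 0, 0.5858, 2, 3.4142]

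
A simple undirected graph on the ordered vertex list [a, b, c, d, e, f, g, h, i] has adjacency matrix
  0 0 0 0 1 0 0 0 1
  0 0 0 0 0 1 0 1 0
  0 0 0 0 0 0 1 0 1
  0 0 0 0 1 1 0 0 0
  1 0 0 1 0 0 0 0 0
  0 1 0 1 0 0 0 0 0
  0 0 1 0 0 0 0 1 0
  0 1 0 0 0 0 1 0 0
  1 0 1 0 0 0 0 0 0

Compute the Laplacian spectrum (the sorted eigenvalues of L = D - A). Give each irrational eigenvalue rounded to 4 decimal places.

Reading degrees in the order [a, b, c, d, e, f, g, h, i] gives [2, 2, 2, 2, 2, 2, 2, 2, 2]; set D = diag(2, 2, 2, 2, 2, 2, 2, 2, 2) and form L = D - A. L is symmetric positive semidefinite, so every eigenvalue is real and nonnegative. There is one zero in the spectrum, matching the 1 component.

[0, 0.4679, 0.4679, 1.6527, 1.6527, 3, 3, 3.8794, 3.8794]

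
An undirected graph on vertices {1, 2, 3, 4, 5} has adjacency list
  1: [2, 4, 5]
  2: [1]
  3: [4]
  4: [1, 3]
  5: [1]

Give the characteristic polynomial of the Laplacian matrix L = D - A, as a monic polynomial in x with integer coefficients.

Each diagonal entry of L is the vertex degree and each off-diagonal entry is -1 where an edge is present, 0 otherwise; in the order [1, 2, 3, 4, 5] the diagonal is [3, 1, 1, 2, 1]. L has integer entries, so p(x) = det(xI - L) has integer coefficients. Expanding the determinant yields x^5 - 8x^4 + 20x^3 - 18x^2 + 5x. Since p(0) = det(-L) = 0, x divides p(x). The largest eigenvalue, 4.1701, is at most the vertex count 5.

x^5 - 8x^4 + 20x^3 - 18x^2 + 5x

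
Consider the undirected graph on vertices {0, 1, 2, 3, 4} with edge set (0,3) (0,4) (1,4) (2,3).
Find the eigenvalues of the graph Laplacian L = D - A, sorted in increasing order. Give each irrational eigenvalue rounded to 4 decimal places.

Reading degrees in the order [0, 1, 2, 3, 4] gives [2, 1, 1, 2, 2]; set D = diag(2, 1, 1, 2, 2) and form L = D - A. Diagonalising L (or applying a numerical eigensolver to the 5x5 matrix) gives the spectrum above. The largest eigenvalue, 3.6180, is at most the vertex count 5.

[0, 0.3820, 1.3820, 2.6180, 3.6180]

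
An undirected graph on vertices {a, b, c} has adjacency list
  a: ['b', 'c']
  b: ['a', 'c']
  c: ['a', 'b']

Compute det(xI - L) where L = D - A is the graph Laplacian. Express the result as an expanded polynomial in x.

x^3 - 6x^2 + 9x

Each diagonal entry of L is the vertex degree and each off-diagonal entry is -1 where an edge is present, 0 otherwise; in the order [a, b, c] the diagonal is [2, 2, 2]. The eigenvalues of L are [0, 3, 3]; the characteristic polynomial is the product of (x - lambda_i), which multiplies out to x^3 - 6x^2 + 9x. Since p(0) = det(-L) = 0, x divides p(x). By the matrix-tree theorem the graph has (1/3) * product of the nonzero eigenvalues = 3 spanning trees. There is one zero in the spectrum, matching the 1 component.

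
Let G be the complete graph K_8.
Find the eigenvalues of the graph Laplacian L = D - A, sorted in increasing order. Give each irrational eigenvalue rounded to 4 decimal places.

[0, 8, 8, 8, 8, 8, 8, 8]

The graph has 8 vertices and degree multiset [7, 7, 7, 7, 7, 7, 7, 7]; D is the diagonal matrix of degrees and L = D - A. Since every row of L sums to 0, the all-ones vector is in the kernel and 0 is an eigenvalue. There is one zero in the spectrum, matching the 1 component.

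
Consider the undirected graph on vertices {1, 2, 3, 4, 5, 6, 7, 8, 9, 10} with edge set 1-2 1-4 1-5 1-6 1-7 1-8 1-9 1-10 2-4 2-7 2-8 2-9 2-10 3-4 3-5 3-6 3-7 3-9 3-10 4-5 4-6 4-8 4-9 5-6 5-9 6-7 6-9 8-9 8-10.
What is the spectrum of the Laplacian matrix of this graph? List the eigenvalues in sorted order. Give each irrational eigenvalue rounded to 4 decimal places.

[0, 3.2048, 3.8683, 4.7779, 6.4425, 6.7506, 6.9296, 8, 8.5841, 9.4421]

Each diagonal entry of L is the vertex degree and each off-diagonal entry is -1 where an edge is present, 0 otherwise; in the order [1, 2, 3, 4, 5, 6, 7, 8, 9, 10] the diagonal is [8, 6, 6, 7, 5, 6, 4, 5, 7, 4]. Diagonalising L (or applying a numerical eigensolver to the 10x10 matrix) gives the spectrum above. The single zero eigenvalue shows the graph is connected. There is one zero in the spectrum, matching the 1 component.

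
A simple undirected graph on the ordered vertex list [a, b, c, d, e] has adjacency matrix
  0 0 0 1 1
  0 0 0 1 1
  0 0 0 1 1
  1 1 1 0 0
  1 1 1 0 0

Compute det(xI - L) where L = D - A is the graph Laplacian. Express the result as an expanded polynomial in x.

With the vertex order [a, b, c, d, e], the degrees are [2, 2, 2, 3, 3], giving D = diag(2, 2, 2, 3, 3) and L = D - A. The eigenvalues of L are [0, 2, 2, 3, 5]; the characteristic polynomial is the product of (x - lambda_i), which multiplies out to x^5 - 12x^4 + 51x^3 - 92x^2 + 60x. Since p(0) = det(-L) = 0, x divides p(x). By the matrix-tree theorem the graph has (1/5) * product of the nonzero eigenvalues = 12 spanning trees. The eigenvalues sum to 12, which equals trace(L) = 2|E|.

x^5 - 12x^4 + 51x^3 - 92x^2 + 60x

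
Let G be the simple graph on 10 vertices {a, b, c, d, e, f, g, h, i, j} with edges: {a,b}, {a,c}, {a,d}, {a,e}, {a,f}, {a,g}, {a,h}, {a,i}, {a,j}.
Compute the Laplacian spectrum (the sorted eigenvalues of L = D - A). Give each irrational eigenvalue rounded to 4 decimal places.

Each diagonal entry of L is the vertex degree and each off-diagonal entry is -1 where an edge is present, 0 otherwise; in the order [a, b, c, d, e, f, g, h, i, j] the diagonal is [9, 1, 1, 1, 1, 1, 1, 1, 1, 1]. Since every row of L sums to 0, the all-ones vector is in the kernel and 0 is an eigenvalue. The single zero eigenvalue shows the graph is connected.

[0, 1, 1, 1, 1, 1, 1, 1, 1, 10]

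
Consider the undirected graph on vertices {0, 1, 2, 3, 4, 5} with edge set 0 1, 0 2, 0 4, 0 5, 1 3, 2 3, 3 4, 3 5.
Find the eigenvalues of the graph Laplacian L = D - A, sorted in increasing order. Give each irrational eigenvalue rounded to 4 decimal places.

Reading degrees in the order [0, 1, 2, 3, 4, 5] gives [4, 2, 2, 4, 2, 2]; set D = diag(4, 2, 2, 4, 2, 2) and form L = D - A. The multiplicity of 0 as a Laplacian eigenvalue equals the number of connected components. By the matrix-tree theorem the graph has (1/6) * product of the nonzero eigenvalues = 32 spanning trees.

[0, 2, 2, 2, 4, 6]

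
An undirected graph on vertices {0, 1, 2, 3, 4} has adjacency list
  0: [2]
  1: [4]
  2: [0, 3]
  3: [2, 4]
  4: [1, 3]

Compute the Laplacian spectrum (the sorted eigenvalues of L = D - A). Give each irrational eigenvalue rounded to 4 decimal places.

With the vertex order [0, 1, 2, 3, 4], the degrees are [1, 1, 2, 2, 2], giving D = diag(1, 1, 2, 2, 2) and L = D - A. Since every row of L sums to 0, the all-ones vector is in the kernel and 0 is an eigenvalue.

[0, 0.3820, 1.3820, 2.6180, 3.6180]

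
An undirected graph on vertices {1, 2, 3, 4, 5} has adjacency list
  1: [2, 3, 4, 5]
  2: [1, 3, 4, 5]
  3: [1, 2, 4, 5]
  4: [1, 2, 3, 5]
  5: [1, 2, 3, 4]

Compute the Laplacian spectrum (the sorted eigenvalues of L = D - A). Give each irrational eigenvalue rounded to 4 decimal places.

With the vertex order [1, 2, 3, 4, 5], the degrees are [4, 4, 4, 4, 4], giving D = diag(4, 4, 4, 4, 4) and L = D - A. Since every row of L sums to 0, the all-ones vector is in the kernel and 0 is an eigenvalue. There is one zero in the spectrum, matching the 1 component. The eigenvalues sum to 20, which equals trace(L) = 2|E|.

[0, 5, 5, 5, 5]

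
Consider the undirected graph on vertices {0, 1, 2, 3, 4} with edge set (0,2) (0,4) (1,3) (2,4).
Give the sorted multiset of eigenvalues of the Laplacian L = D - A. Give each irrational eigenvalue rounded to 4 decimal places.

[0, 0, 2, 3, 3]

Reading degrees in the order [0, 1, 2, 3, 4] gives [2, 1, 2, 1, 2]; set D = diag(2, 1, 2, 1, 2) and form L = D - A. The multiplicity of 0 as a Laplacian eigenvalue equals the number of connected components. The 2 zero eigenvalues correspond to the 2 connected components. There are 2 zeros in the spectrum, matching the 2 components.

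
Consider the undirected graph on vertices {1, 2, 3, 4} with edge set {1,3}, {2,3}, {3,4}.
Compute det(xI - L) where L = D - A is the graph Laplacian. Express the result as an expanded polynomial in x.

x^4 - 6x^3 + 9x^2 - 4x

Each diagonal entry of L is the vertex degree and each off-diagonal entry is -1 where an edge is present, 0 otherwise; in the order [1, 2, 3, 4] the diagonal is [1, 1, 3, 1]. The eigenvalues of L are [0, 1, 1, 4]; the characteristic polynomial is the product of (x - lambda_i), which multiplies out to x^4 - 6x^3 + 9x^2 - 4x. The constant term is 0 because L is singular (the all-ones vector lies in its kernel). The largest eigenvalue, 4, is at most the vertex count 4. The eigenvalues sum to 6, which equals trace(L) = 2|E|.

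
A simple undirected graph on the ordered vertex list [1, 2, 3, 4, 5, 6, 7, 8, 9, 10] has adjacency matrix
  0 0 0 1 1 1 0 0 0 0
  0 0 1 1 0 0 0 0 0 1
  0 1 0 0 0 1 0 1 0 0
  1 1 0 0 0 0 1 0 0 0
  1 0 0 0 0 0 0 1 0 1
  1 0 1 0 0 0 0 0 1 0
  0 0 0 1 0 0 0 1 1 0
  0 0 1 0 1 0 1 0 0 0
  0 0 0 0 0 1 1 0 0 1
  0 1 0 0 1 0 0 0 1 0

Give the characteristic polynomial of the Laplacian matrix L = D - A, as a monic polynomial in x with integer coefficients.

Reading degrees in the order [1, 2, 3, 4, 5, 6, 7, 8, 9, 10] gives [3, 3, 3, 3, 3, 3, 3, 3, 3, 3]; set D = diag(3, 3, 3, 3, 3, 3, 3, 3, 3, 3) and form L = D - A. Computing det(xI - L) by cofactor expansion (or equivalently via sum-over-permutations) gives x^10 - 30x^9 + 390x^8 - 2880x^7 + 13305x^6 - 39882x^5 + 77640x^4 - 94800x^3 + 66000x^2 - 20000x. Since p(0) = det(-L) = 0, x divides p(x).

x^10 - 30x^9 + 390x^8 - 2880x^7 + 13305x^6 - 39882x^5 + 77640x^4 - 94800x^3 + 66000x^2 - 20000x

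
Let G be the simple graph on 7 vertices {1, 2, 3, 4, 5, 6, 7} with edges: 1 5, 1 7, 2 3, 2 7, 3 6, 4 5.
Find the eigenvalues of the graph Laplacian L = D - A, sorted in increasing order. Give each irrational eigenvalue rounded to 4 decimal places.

[0, 0.1981, 0.7530, 1.5550, 2.4450, 3.2470, 3.8019]

Each diagonal entry of L is the vertex degree and each off-diagonal entry is -1 where an edge is present, 0 otherwise; in the order [1, 2, 3, 4, 5, 6, 7] the diagonal is [2, 2, 2, 1, 2, 1, 2]. Diagonalising L (or applying a numerical eigensolver to the 7x7 matrix) gives the spectrum above. There is one zero in the spectrum, matching the 1 component.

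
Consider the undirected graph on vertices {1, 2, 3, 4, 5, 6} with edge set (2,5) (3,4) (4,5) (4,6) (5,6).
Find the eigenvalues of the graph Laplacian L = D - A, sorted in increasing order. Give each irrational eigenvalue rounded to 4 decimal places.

[0, 0, 0.6972, 1.3820, 3.6180, 4.3028]

With the vertex order [1, 2, 3, 4, 5, 6], the degrees are [0, 1, 1, 3, 3, 2], giving D = diag(0, 1, 1, 3, 3, 2) and L = D - A. Diagonalising L (or applying a numerical eigensolver to the 6x6 matrix) gives the spectrum above. The 2 zero eigenvalues correspond to the 2 connected components. There are 2 zeros in the spectrum, matching the 2 components.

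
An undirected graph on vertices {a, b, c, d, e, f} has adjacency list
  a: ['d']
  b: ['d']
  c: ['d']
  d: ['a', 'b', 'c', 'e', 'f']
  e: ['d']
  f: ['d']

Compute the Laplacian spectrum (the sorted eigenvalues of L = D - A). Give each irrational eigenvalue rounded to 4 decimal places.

[0, 1, 1, 1, 1, 6]

Each diagonal entry of L is the vertex degree and each off-diagonal entry is -1 where an edge is present, 0 otherwise; in the order [a, b, c, d, e, f] the diagonal is [1, 1, 1, 5, 1, 1]. The multiplicity of 0 as a Laplacian eigenvalue equals the number of connected components. The single zero eigenvalue shows the graph is connected. By the matrix-tree theorem the graph has (1/6) * product of the nonzero eigenvalues = 1 spanning tree.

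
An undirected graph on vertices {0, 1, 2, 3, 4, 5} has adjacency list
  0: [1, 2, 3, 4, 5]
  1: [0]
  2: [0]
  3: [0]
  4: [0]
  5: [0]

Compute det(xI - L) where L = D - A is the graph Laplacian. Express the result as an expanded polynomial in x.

x^6 - 10x^5 + 30x^4 - 40x^3 + 25x^2 - 6x

With the vertex order [0, 1, 2, 3, 4, 5], the degrees are [5, 1, 1, 1, 1, 1], giving D = diag(5, 1, 1, 1, 1, 1) and L = D - A. The eigenvalues of L are [0, 1, 1, 1, 1, 6]; the characteristic polynomial is the product of (x - lambda_i), which multiplies out to x^6 - 10x^5 + 30x^4 - 40x^3 + 25x^2 - 6x. Since p(0) = det(-L) = 0, x divides p(x). The largest eigenvalue, 6, is at most the vertex count 6.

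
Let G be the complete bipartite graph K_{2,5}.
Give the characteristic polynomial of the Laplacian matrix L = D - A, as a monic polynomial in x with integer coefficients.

x^7 - 20x^6 + 155x^5 - 600x^4 + 1240x^3 - 1312x^2 + 560x

The graph has 7 vertices and degree multiset [5, 5, 2, 2, 2, 2, 2]; D is the diagonal matrix of degrees and L = D - A. Computing det(xI - L) by cofactor expansion (or equivalently via sum-over-permutations) gives x^7 - 20x^6 + 155x^5 - 600x^4 + 1240x^3 - 1312x^2 + 560x. Since p(0) = det(-L) = 0, x divides p(x). There is one zero in the spectrum, matching the 1 component.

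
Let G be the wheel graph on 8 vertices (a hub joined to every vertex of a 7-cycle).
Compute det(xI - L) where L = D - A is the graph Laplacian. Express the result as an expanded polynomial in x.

The graph has 8 vertices and degree multiset [7, 3, 3, 3, 3, 3, 3, 3]; D is the diagonal matrix of degrees and L = D - A. L has integer entries, so p(x) = det(xI - L) has integer coefficients. Expanding the determinant yields x^8 - 28x^7 + 322x^6 - 1974x^5 + 6965x^4 - 14126x^3 + 15225x^2 - 6728x. The constant term is 0 because L is singular (the all-ones vector lies in its kernel). The eigenvalues sum to 28, which equals trace(L) = 2|E|. By the matrix-tree theorem the graph has (1/8) * product of the nonzero eigenvalues = 841 spanning trees.

x^8 - 28x^7 + 322x^6 - 1974x^5 + 6965x^4 - 14126x^3 + 15225x^2 - 6728x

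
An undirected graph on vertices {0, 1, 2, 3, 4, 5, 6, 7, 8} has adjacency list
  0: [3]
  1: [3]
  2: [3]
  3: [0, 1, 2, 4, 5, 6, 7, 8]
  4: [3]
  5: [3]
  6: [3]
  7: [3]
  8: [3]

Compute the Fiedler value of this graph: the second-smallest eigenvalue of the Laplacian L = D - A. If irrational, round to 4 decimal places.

1

With the vertex order [0, 1, 2, 3, 4, 5, 6, 7, 8], the degrees are [1, 1, 1, 8, 1, 1, 1, 1, 1], giving D = diag(1, 1, 1, 8, 1, 1, 1, 1, 1) and L = D - A. Computing the eigenvalues of L and sorting gives [0, 1, 1, 1, 1, 1, 1, 1, 9]. The Fiedler value lambda_2 = 1 is strictly positive, so the graph is connected.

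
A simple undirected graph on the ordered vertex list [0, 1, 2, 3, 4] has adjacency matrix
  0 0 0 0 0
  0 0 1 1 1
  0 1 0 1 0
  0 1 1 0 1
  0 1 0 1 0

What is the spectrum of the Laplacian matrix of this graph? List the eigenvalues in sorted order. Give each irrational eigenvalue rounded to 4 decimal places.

[0, 0, 2, 4, 4]

With the vertex order [0, 1, 2, 3, 4], the degrees are [0, 3, 2, 3, 2], giving D = diag(0, 3, 2, 3, 2) and L = D - A. L is symmetric positive semidefinite, so every eigenvalue is real and nonnegative. The 2 zero eigenvalues correspond to the 2 connected components. There are 2 zeros in the spectrum, matching the 2 components.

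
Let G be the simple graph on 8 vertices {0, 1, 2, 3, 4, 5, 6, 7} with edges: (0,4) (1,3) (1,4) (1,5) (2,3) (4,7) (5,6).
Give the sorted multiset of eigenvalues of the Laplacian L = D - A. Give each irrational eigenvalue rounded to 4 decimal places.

Reading degrees in the order [0, 1, 2, 3, 4, 5, 6, 7] gives [1, 3, 1, 2, 3, 2, 1, 1]; set D = diag(1, 3, 1, 2, 3, 2, 1, 1) and form L = D - A. The multiplicity of 0 as a Laplacian eigenvalue equals the number of connected components. The eigenvalues sum to 14, which equals trace(L) = 2|E|.

[0, 0.3065, 0.3820, 1, 1.6703, 2.6180, 3.3297, 4.6935]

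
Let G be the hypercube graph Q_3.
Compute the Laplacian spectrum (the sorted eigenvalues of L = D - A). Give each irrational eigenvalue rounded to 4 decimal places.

The graph has 8 vertices and degree multiset [3, 3, 3, 3, 3, 3, 3, 3]; D is the diagonal matrix of degrees and L = D - A. Diagonalising L (or applying a numerical eigensolver to the 8x8 matrix) gives the spectrum above. By the matrix-tree theorem the graph has (1/8) * product of the nonzero eigenvalues = 384 spanning trees.

[0, 2, 2, 2, 4, 4, 4, 6]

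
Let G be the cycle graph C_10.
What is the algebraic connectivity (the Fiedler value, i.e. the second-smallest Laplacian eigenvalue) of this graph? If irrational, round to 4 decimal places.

0.3820

The graph has 10 vertices and degree multiset [2, 2, 2, 2, 2, 2, 2, 2, 2, 2]; D is the diagonal matrix of degrees and L = D - A. Computing the eigenvalues of L and sorting gives [0, 0.3820, 0.3820, 1.3820, 1.3820, 2.6180, 2.6180, 3.6180, 3.6180, 4]. The Fiedler value lambda_2 = 0.3820 is strictly positive, so the graph is connected. The eigenvalues sum to 20, which equals trace(L) = 2|E|.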